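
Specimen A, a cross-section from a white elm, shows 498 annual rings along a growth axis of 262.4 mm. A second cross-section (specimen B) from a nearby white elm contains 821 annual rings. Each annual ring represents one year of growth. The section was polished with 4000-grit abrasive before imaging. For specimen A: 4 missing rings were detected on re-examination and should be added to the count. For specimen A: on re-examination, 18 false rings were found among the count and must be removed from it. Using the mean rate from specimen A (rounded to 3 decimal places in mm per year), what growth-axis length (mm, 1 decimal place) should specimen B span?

Specimen A: correcting the raw count gives 498 − 18 + 4 = 484 true annual rings.
A: Mean rate = 262.4 mm / 484 years ≈ 0.542 mm per year.
Length of B = 0.542 × 821 = 445.0 mm.

445.0 mm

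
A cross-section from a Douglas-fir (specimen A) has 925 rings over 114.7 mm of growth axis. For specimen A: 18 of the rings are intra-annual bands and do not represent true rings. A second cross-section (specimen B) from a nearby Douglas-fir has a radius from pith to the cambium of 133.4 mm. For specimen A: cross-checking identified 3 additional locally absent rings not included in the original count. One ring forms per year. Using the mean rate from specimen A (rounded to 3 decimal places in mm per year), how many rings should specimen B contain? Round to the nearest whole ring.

1059 rings

Specimen A: correcting the raw count gives 925 − 18 + 3 = 910 true rings.
A: Extension rate ≈ 114.7 / 910 = 0.126 mm/yr.
Specimen B: 133.4 mm / 0.126 mm per year = 1058.73 years ≈ 1059 rings.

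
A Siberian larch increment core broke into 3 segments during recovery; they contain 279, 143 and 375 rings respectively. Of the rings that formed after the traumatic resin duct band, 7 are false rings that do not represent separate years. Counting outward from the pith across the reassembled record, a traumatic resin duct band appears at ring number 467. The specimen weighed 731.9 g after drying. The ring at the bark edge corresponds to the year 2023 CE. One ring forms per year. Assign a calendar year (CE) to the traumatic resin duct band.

Total rings = 279 + 143 + 375 = 797.
The traumatic resin duct band sits at ring 467 from the pith, so 797 − 467 = 330 rings formed after it.
330 − 7 false = 323 true rings after the traumatic resin duct band.
2023 − 323 = 1700 CE.

1700 CE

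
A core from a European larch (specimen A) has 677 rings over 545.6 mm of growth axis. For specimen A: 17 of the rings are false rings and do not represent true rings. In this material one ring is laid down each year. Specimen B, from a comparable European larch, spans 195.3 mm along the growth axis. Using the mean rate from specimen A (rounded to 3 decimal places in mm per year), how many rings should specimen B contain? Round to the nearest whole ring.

Specimen A: correcting the raw count gives 677 − 17 = 660 true rings.
A: Extension rate ≈ 545.6 / 660 = 0.827 mm/yr.
B spans 195.3 / 0.827 = 236.15 years ≈ 236 rings.

236 rings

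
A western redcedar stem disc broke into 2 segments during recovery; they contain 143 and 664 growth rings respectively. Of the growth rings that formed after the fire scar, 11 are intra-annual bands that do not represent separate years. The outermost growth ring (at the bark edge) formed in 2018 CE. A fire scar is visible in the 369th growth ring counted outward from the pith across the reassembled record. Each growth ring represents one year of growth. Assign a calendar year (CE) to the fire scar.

Total growth rings = 143 + 664 = 807.
807 − 369 = 438 growth rings lie beyond the fire scar toward the bark edge.
Excluding 11 false growth rings: 438 − 11 = 427.
2018 − 427 = 1591 CE.

1591 CE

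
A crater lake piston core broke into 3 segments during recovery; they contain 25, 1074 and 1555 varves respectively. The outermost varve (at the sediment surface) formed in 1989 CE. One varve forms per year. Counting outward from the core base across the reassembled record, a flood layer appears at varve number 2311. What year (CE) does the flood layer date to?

Total varves = 25 + 1074 + 1555 = 2654.
Between varve 2311 and the sediment surface there are 2654 − 2311 = 343 varves.
Counting back 343 years from 1989 CE places the flood layer in 1989 − 343 = 1646 CE.

1646 CE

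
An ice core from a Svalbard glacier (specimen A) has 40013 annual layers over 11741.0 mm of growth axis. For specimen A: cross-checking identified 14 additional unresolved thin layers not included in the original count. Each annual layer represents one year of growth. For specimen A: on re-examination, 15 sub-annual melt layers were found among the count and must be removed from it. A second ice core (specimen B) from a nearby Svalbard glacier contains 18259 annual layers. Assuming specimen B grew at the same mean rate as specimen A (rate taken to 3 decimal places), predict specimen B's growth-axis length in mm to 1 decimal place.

5349.9 mm

Specimen A: correcting the raw count gives 40013 − 15 + 14 = 40012 true annual layers.
A: Extension rate ≈ 11741.0 / 40012 = 0.293 mm/year.
For B, 0.293 mm/year × 18259 years = 5349.9 mm.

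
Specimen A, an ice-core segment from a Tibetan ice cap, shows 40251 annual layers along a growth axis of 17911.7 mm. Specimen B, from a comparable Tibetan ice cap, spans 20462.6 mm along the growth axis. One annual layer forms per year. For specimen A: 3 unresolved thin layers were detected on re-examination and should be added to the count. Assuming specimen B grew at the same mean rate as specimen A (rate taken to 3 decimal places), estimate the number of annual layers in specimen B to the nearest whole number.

45983 annual layers

Specimen A: after corrections the count is 40251 + 3 = 40254 annual layers.
A: 17911.7 mm over 40254 years gives 17911.7 / 40254 ≈ 0.445 mm per year.
Specimen B: 20462.6 mm / 0.445 mm per year = 45983.37 years ≈ 45983 annual layers.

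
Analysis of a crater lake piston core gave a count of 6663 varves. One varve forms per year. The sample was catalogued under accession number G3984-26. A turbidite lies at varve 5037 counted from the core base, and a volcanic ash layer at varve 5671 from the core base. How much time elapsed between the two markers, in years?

634 years

The two markers are separated by 5671 − 5037 = 634 varves.
That is 634 years at one varve per year.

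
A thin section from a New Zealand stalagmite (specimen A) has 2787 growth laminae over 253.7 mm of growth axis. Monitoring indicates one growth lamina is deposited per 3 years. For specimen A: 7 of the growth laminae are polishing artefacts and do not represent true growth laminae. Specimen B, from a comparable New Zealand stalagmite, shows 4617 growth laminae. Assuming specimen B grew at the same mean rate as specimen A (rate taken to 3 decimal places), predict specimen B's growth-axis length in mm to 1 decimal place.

415.5 mm

Specimen A: correcting the raw count gives 2787 − 7 = 2780 true growth laminae.
Specimen A: multiplying by 3 years per growth lamina: 2780 × 3 = 8340 years.
A: Mean rate = 253.7 mm / 8340 years ≈ 0.030 mm/year.
Specimen B: multiplying by 3 years per growth lamina: 4617 × 3 = 13851 years. B's length ≈ 0.030 × 13851 = 415.5 mm.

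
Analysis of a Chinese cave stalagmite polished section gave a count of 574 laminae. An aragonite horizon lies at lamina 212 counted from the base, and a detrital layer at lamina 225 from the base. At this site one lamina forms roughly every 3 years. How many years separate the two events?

39 years

Separation: 225 − 212 = 13 laminae.
13 laminae at 3 years each span 13 × 3 = 39 years.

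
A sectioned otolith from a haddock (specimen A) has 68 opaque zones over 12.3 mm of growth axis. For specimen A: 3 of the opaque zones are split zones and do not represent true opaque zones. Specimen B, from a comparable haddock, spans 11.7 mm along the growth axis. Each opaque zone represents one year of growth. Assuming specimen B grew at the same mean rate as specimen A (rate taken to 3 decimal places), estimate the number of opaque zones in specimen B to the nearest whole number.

Specimen A: true opaque zone count = 68 − 3 = 65.
A: 12.3 mm over 65 years gives 12.3 / 65 ≈ 0.189 mm/yr.
Specimen B: 11.7 mm / 0.189 mm per year = 61.90 years ≈ 62 opaque zones.

62 opaque zones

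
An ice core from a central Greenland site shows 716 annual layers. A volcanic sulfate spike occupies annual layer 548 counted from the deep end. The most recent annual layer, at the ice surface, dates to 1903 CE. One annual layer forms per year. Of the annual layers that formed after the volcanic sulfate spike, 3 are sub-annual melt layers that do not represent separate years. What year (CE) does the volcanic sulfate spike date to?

Between annual layer 548 and the ice surface there are 716 − 548 = 168 annual layers.
Excluding 3 false annual layers: 168 − 3 = 165.
The annual layer at the ice surface is 1903 CE, so the volcanic sulfate spike dates to 1903 − 165 = 1738 CE.

1738 CE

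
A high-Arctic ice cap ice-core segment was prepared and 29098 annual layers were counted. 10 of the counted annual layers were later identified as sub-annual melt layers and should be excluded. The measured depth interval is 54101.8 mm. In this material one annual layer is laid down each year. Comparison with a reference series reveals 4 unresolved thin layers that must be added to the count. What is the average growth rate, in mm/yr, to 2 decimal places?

True annual layer count = 29098 − 10 + 4 = 29092.
54101.8 mm over 29092 years gives 54101.8 / 29092 ≈ 1.86 mm/yr.

1.86 mm/yr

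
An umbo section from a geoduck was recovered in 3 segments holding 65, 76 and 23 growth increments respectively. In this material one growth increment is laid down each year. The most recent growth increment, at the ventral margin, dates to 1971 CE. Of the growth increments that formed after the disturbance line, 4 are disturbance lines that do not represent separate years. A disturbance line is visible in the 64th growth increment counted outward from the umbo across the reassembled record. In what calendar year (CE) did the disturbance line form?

1875 CE

Total growth increments = 65 + 76 + 23 = 164.
164 − 64 = 100 growth increments lie beyond the disturbance line toward the ventral margin.
100 − 4 false = 96 true growth increments after the disturbance line.
Counting back 96 years from 1971 CE places the disturbance line in 1971 − 96 = 1875 CE.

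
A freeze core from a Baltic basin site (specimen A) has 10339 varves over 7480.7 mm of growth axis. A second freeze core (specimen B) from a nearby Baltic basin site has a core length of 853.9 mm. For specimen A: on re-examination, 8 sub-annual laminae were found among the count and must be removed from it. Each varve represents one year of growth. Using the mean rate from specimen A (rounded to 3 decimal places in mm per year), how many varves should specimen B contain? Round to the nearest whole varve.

Specimen A: correcting the raw count gives 10339 − 8 = 10331 true varves.
A: Extension rate ≈ 7480.7 / 10331 = 0.724 mm per year.
For B, 853.9 / 0.724 = 1179.42 years ≈ 1179 varves.

1179 varves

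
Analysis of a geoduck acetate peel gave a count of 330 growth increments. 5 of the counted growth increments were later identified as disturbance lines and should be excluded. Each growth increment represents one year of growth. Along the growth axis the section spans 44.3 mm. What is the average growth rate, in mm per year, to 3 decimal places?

After corrections the count is 330 − 5 = 325 growth increments.
Mean rate = 44.3 mm / 325 years ≈ 0.136 mm per year.

0.136 mm per year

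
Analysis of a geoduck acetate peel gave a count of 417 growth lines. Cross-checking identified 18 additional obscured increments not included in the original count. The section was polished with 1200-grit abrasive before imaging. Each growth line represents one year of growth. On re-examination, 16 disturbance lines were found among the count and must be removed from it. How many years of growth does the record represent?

True growth line count = 417 − 16 + 18 = 419.
At one growth line per year, that is 419 years.

419 yr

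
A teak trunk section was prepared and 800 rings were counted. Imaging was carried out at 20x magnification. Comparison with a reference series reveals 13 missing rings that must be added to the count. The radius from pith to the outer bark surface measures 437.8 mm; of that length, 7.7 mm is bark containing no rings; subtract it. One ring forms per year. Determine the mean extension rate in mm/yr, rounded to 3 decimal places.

0.529 mm/yr

After corrections the count is 800 + 13 = 813 rings.
The growth record spans 437.8 − 7.7 = 430.1 mm.
Extension rate ≈ 430.1 / 813 = 0.529 mm/yr.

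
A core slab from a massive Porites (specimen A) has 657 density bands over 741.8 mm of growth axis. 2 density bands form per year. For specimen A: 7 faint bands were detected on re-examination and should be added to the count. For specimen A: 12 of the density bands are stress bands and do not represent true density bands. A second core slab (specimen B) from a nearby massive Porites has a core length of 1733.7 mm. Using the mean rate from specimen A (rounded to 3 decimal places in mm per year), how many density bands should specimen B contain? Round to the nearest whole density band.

Specimen A: after corrections the count is 657 − 12 + 7 = 652 density bands.
Specimen A: with 2 density bands per year, 652 / 2 = 326 years.
A: Mean rate = 741.8 mm / 326 years ≈ 2.275 mm/year.
Specimen B: 1733.7 mm / 2.275 mm per year = 762.07 years; at 2 density bands per year that is 762.07 × 2 ≈ 1524 density bands.

1524 density bands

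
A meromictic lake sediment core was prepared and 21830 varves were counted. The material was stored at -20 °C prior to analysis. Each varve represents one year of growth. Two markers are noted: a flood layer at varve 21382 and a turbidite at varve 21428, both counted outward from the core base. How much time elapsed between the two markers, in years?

Separation: 21428 − 21382 = 46 varves.
One varve per year makes the interval 46 years.

46 yr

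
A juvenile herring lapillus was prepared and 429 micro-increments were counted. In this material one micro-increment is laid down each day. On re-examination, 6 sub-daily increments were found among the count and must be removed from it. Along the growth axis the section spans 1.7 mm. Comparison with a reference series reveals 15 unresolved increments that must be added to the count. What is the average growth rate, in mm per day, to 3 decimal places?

0.004 mm per day

Correcting the raw count gives 429 − 6 + 15 = 438 true micro-increments.
Extension rate ≈ 1.7 / 438 = 0.004 mm per day.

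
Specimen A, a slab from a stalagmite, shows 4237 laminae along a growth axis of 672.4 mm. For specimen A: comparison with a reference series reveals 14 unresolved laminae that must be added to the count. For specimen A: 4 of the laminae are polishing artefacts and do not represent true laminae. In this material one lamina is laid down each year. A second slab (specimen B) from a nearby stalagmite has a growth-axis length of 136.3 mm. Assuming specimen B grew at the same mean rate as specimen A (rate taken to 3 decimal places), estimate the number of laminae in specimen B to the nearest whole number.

Specimen A: correcting the raw count gives 4237 − 4 + 14 = 4247 true laminae.
A: 672.4 mm over 4247 years gives 672.4 / 4247 ≈ 0.158 mm per year.
Specimen B: 136.3 mm / 0.158 mm per year = 862.66 years ≈ 863 laminae.

863 laminae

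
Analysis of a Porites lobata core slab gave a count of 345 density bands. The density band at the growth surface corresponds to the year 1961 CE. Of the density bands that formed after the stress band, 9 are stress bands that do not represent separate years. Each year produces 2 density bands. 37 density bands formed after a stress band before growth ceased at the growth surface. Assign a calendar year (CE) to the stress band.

1947 CE

There are 37 density bands younger than the stress band.
Removing the 9 false density bands leaves 37 − 9 = 28 true density bands beyond the stress band.
Dividing by 2 density bands per year: 28 / 2 = 14 years.
The density band at the growth surface is 1961 CE, so the stress band dates to 1961 − 14 = 1947 CE.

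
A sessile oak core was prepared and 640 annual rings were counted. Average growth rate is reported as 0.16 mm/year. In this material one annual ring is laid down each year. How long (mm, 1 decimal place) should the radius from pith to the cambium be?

640 years of growth are recorded.
Predicted length = 0.16 mm/year × 640 years = 102.4 mm.

102.4 mm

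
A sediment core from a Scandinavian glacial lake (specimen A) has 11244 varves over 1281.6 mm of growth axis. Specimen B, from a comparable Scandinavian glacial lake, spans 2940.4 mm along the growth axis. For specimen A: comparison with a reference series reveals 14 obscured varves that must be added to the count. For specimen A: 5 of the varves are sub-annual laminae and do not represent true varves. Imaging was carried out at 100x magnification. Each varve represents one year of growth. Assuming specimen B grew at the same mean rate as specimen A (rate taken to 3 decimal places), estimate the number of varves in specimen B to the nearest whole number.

25793 varves

Specimen A: true varve count = 11244 − 5 + 14 = 11253.
A: Mean rate = 1281.6 mm / 11253 years ≈ 0.114 mm/year.
For B, 2940.4 / 0.114 = 25792.98 years ≈ 25793 varves.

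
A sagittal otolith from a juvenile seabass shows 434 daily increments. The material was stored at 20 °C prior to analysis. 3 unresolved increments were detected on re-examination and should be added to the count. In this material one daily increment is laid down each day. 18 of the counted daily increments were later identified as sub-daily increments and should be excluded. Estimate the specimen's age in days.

419 days

After corrections the count is 434 − 18 + 3 = 419 daily increments.
One daily increment per day makes the duration 419 days.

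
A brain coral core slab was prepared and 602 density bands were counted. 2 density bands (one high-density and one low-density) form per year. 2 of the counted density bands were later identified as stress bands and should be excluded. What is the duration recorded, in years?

After corrections the count is 602 − 2 = 600 density bands.
With 2 density bands per year, 600 / 2 = 300 years.

300 years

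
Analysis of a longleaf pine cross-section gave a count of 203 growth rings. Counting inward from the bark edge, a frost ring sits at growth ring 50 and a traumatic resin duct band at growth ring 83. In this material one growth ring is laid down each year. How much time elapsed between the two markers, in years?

The two markers are separated by 83 − 50 = 33 growth rings.
That is 33 years at one growth ring per year.

33 years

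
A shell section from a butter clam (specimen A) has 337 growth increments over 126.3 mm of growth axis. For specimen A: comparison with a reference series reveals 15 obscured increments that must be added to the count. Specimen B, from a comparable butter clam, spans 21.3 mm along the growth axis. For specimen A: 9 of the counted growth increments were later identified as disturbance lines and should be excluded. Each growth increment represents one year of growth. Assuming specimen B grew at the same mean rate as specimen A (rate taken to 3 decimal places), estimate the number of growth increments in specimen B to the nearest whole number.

58 growth increments

Specimen A: after corrections the count is 337 − 9 + 15 = 343 growth increments.
A: Mean rate = 126.3 mm / 343 years ≈ 0.368 mm/year.
B spans 21.3 / 0.368 = 57.88 years ≈ 58 growth increments.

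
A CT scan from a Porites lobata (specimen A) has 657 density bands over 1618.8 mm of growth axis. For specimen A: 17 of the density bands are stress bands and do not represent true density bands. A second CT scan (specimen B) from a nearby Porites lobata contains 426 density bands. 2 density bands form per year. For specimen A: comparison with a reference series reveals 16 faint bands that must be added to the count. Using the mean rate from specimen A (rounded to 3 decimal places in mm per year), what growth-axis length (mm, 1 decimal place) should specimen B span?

Specimen A: after corrections the count is 657 − 17 + 16 = 656 density bands.
Specimen A: 656 density bands at 2 per year is 656 / 2 = 328 years.
A: Mean rate = 1618.8 mm / 328 years ≈ 4.935 mm per year.
Specimen B: dividing by 2 density bands per year: 426 / 2 = 213 years. B's length ≈ 4.935 × 213 = 1051.2 mm.

1051.2 mm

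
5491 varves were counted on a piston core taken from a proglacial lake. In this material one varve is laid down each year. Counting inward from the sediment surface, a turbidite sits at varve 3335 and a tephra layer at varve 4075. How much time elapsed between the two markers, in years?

Separation: 4075 − 3335 = 740 varves.
At one varve per year, 740 years elapsed between them.

740 yr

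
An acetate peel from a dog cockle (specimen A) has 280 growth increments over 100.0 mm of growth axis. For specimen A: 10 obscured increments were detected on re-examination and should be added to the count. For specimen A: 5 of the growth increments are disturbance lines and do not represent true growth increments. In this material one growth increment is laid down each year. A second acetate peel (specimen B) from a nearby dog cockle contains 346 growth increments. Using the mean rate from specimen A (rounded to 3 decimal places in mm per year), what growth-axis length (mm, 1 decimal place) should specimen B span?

121.4 mm

Specimen A: after corrections the count is 280 − 5 + 10 = 285 growth increments.
A: 100.0 mm over 285 years gives 100.0 / 285 ≈ 0.351 mm/year.
For B, 0.351 mm/year × 346 years = 121.4 mm.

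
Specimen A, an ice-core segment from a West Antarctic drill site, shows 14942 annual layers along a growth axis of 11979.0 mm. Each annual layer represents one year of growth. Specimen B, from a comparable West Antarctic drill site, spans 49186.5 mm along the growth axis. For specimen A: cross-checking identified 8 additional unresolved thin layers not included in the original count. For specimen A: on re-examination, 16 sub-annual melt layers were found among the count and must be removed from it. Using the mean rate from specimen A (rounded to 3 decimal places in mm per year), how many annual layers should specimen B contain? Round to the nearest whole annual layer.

61330 annual layers

Specimen A: correcting the raw count gives 14942 − 16 + 8 = 14934 true annual layers.
A: Mean rate = 11979.0 mm / 14934 years ≈ 0.802 mm/year.
Specimen B: 49186.5 mm / 0.802 mm per year = 61329.80 years ≈ 61330 annual layers.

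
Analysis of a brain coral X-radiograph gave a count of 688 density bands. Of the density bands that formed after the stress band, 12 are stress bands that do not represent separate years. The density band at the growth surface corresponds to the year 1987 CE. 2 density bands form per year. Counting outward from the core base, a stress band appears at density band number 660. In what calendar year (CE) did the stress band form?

1979 CE

Between density band 660 and the growth surface there are 688 − 660 = 28 density bands.
28 − 12 false = 16 true density bands after the stress band.
With 2 density bands per year, 16 / 2 = 8 years.
Counting back 8 years from 1987 CE places the stress band in 1987 − 8 = 1979 CE.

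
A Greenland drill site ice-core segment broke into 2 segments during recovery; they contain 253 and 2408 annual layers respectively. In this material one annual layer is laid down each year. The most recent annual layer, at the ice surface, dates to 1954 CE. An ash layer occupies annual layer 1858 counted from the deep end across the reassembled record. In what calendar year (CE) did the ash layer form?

1151 CE

Total annual layers = 253 + 2408 = 2661.
The ash layer sits at annual layer 1858 from the deep end, so 2661 − 1858 = 803 annual layers formed after it.
1954 − 803 = 1151 CE.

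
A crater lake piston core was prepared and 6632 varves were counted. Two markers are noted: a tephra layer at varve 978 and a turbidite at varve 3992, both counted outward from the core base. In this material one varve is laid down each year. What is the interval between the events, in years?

Separation: 3992 − 978 = 3014 varves.
That is 3014 years at one varve per year.

3014 yr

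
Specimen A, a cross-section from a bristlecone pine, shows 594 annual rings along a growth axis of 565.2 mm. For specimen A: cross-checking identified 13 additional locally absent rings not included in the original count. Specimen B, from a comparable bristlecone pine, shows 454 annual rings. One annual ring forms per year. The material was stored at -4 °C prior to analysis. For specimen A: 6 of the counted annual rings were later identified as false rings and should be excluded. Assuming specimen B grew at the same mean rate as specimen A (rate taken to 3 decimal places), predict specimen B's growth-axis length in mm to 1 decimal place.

426.8 mm

Specimen A: correcting the raw count gives 594 − 6 + 13 = 601 true annual rings.
A: Mean rate = 565.2 mm / 601 years ≈ 0.940 mm/year.
For B, 0.940 mm/year × 454 years = 426.8 mm.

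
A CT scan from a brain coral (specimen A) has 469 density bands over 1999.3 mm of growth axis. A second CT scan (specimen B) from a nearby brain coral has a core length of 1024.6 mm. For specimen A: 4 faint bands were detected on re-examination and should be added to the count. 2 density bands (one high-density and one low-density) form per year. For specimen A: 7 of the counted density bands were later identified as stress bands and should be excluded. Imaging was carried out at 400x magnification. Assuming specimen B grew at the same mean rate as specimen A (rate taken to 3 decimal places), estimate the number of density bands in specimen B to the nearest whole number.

Specimen A: correcting the raw count gives 469 − 7 + 4 = 466 true density bands.
Specimen A: dividing by 2 density bands per year: 466 / 2 = 233 years.
A: 1999.3 mm over 233 years gives 1999.3 / 233 ≈ 8.581 mm/year.
Specimen B: 1024.6 mm / 8.581 mm per year = 119.40 years; at 2 density bands per year that is 119.40 × 2 ≈ 239 density bands.

239 density bands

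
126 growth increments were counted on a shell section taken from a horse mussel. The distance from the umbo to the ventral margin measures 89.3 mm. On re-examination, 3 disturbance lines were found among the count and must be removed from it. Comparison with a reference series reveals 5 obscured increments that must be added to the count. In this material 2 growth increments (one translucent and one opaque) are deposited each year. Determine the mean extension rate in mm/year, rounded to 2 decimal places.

After corrections the count is 126 − 3 + 5 = 128 growth increments.
With 2 growth increments per year, 128 / 2 = 64 years.
Extension rate ≈ 89.3 / 64 = 1.40 mm/year.

1.40 mm/year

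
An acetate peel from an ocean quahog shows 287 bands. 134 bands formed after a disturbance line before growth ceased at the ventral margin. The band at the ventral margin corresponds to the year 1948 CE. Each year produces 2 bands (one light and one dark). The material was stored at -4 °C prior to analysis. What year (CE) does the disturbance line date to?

There are 134 bands younger than the disturbance line.
134 bands at 2 per year is 134 / 2 = 67 years.
1948 − 67 = 1881 CE.

1881 CE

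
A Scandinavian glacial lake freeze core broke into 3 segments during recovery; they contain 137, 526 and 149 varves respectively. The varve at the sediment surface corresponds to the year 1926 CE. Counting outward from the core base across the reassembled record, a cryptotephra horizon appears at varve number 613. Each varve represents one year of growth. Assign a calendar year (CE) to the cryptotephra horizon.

Total varves = 137 + 526 + 149 = 812.
Between varve 613 and the sediment surface there are 812 − 613 = 199 varves.
Counting back 199 years from 1926 CE places the cryptotephra horizon in 1926 − 199 = 1727 CE.

1727 CE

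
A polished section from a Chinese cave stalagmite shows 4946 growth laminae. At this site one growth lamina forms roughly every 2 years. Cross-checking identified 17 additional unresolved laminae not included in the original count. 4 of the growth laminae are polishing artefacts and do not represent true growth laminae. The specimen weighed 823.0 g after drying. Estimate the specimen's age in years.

True growth lamina count = 4946 − 4 + 17 = 4959.
Multiplying by 2 years per growth lamina: 4959 × 2 = 9918 years.

9918 years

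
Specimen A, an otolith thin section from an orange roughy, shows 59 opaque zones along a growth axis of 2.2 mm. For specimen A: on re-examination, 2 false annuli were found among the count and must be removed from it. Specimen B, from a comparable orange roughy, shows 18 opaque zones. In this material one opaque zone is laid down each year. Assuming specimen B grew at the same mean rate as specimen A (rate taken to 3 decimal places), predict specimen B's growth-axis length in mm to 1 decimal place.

0.7 mm

Specimen A: adjusted count: 59 − 2 = 57 opaque zones.
A: Extension rate ≈ 2.2 / 57 = 0.039 mm/yr.
B's length ≈ 0.039 × 18 = 0.7 mm.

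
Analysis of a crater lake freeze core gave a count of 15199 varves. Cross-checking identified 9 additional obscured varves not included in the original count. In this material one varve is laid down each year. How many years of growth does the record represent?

After corrections the count is 15199 + 9 = 15208 varves.
At one varve per year, that is 15208 years.

15208 years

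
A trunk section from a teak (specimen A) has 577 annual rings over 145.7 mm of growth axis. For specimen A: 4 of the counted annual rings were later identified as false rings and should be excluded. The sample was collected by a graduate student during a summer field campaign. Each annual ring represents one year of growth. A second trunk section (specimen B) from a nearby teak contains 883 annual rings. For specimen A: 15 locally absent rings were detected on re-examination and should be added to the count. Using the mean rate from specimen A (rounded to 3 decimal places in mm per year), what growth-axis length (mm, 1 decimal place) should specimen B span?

219.0 mm

Specimen A: true annual ring count = 577 − 4 + 15 = 588.
A: 145.7 mm over 588 years gives 145.7 / 588 ≈ 0.248 mm per year.
For B, 0.248 mm/year × 883 years = 219.0 mm.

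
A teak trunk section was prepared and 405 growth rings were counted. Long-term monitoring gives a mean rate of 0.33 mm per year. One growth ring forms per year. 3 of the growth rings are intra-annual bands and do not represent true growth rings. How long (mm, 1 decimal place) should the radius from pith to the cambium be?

Adjusted count: 405 − 3 = 402 growth rings.
Predicted length = 0.33 mm/year × 402 years = 132.7 mm.

132.7 mm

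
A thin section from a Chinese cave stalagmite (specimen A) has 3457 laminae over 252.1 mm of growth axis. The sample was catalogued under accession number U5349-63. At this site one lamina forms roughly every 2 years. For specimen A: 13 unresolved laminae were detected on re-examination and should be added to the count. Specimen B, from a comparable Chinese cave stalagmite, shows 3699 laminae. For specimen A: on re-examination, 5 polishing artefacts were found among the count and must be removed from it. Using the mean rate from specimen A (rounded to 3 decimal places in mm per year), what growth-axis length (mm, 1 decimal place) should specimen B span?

Specimen A: true lamina count = 3457 − 5 + 13 = 3465.
Specimen A: 3465 laminae at 2 years each span 3465 × 2 = 6930 years.
A: Extension rate ≈ 252.1 / 6930 = 0.036 mm/year.
Specimen B: multiplying by 2 years per lamina: 3699 × 2 = 7398 years. For B, 0.036 mm/year × 7398 years = 266.3 mm.

266.3 mm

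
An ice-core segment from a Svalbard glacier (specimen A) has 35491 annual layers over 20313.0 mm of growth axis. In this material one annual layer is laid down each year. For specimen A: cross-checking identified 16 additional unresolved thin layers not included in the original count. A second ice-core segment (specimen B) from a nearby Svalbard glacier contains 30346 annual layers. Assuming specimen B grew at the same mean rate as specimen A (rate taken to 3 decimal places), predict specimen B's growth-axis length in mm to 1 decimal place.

17357.9 mm

Specimen A: true annual layer count = 35491 + 16 = 35507.
A: Mean rate = 20313.0 mm / 35507 years ≈ 0.572 mm/year.
B's length ≈ 0.572 × 30346 = 17357.9 mm.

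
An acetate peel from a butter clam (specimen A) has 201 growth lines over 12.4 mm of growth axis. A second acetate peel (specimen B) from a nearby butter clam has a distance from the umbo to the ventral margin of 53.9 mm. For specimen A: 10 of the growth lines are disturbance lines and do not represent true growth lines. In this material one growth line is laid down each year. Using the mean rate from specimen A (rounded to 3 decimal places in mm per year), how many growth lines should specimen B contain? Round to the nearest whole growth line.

Specimen A: after corrections the count is 201 − 10 = 191 growth lines.
A: Mean rate = 12.4 mm / 191 years ≈ 0.065 mm/yr.
Specimen B: 53.9 mm / 0.065 mm per year = 829.23 years ≈ 829 growth lines.

829 growth lines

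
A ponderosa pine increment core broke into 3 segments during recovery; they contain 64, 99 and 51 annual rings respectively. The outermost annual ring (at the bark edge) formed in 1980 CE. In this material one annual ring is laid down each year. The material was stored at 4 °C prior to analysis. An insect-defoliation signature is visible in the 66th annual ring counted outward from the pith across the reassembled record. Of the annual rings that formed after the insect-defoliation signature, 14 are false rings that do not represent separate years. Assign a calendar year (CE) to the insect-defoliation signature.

Total annual rings = 64 + 99 + 51 = 214.
The insect-defoliation signature sits at annual ring 66 from the pith, so 214 − 66 = 148 annual rings formed after it.
148 − 14 false = 134 true annual rings after the insect-defoliation signature.
1980 − 134 = 1846 CE.

1846 CE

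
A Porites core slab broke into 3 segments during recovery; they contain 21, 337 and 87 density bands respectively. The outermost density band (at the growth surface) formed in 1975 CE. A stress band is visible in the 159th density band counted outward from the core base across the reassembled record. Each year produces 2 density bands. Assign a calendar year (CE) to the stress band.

1832 CE

Total density bands = 21 + 337 + 87 = 445.
The stress band sits at density band 159 from the core base, so 445 − 159 = 286 density bands formed after it.
Dividing by 2 density bands per year: 286 / 2 = 143 years.
The density band at the growth surface is 1975 CE, so the stress band dates to 1975 − 143 = 1832 CE.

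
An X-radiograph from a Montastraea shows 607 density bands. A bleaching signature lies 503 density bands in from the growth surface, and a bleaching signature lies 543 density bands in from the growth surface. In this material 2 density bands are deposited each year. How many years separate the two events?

543 − 503 = 40 density bands lie between the two events.
40 density bands at 2 per year is 40 / 2 = 20 years.

20 years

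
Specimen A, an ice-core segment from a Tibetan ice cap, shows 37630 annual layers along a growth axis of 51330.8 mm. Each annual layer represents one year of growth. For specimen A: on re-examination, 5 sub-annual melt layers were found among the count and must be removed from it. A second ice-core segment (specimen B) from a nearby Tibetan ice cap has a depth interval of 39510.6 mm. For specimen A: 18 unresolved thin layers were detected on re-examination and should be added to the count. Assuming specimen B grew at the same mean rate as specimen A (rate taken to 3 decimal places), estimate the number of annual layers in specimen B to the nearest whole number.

28967 annual layers

Specimen A: adjusted count: 37630 − 5 + 18 = 37643 annual layers.
A: Extension rate ≈ 51330.8 / 37643 = 1.364 mm per year.
Specimen B: 39510.6 mm / 1.364 mm per year = 28966.72 years ≈ 28967 annual layers.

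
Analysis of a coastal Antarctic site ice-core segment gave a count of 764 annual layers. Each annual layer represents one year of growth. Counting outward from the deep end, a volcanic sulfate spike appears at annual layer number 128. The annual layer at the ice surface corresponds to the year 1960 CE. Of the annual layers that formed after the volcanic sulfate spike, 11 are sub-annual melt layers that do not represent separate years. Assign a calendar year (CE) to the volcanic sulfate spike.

764 − 128 = 636 annual layers lie beyond the volcanic sulfate spike toward the ice surface.
Removing the 11 false annual layers leaves 636 − 11 = 625 true annual layers beyond the volcanic sulfate spike.
The annual layer at the ice surface is 1960 CE, so the volcanic sulfate spike dates to 1960 − 625 = 1335 CE.

1335 CE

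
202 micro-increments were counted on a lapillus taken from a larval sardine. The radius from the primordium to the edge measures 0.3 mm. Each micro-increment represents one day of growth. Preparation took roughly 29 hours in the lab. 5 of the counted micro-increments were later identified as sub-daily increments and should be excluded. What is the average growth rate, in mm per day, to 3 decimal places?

Adjusted count: 202 − 5 = 197 micro-increments.
Mean rate = 0.3 mm / 197 days ≈ 0.002 mm per day.

0.002 mm per day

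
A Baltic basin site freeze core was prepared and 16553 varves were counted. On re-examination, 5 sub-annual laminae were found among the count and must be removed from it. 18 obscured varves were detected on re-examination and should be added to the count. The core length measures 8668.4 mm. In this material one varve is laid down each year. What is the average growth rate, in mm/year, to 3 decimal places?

0.523 mm/year

After corrections the count is 16553 − 5 + 18 = 16566 varves.
Mean rate = 8668.4 mm / 16566 years ≈ 0.523 mm/year.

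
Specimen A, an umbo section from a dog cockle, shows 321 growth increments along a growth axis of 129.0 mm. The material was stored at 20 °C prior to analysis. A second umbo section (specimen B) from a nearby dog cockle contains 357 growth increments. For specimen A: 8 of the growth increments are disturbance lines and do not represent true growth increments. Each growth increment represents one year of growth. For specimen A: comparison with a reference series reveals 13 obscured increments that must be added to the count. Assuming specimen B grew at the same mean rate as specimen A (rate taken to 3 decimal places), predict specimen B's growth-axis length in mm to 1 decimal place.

141.4 mm

Specimen A: adjusted count: 321 − 8 + 13 = 326 growth increments.
A: Mean rate = 129.0 mm / 326 years ≈ 0.396 mm per year.
B's length ≈ 0.396 × 357 = 141.4 mm.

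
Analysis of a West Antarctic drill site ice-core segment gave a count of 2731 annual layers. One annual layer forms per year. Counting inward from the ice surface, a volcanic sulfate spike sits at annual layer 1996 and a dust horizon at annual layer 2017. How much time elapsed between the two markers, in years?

Separation: 2017 − 1996 = 21 annual layers.
That is 21 years at one annual layer per year.

21 years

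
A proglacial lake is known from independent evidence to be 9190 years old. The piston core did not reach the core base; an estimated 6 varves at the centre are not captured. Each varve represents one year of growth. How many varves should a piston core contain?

Expected varves over 9190 years: 9190.
Less the 6 uncaptured varves: 9190 − 6 = 9184.

9184 varves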